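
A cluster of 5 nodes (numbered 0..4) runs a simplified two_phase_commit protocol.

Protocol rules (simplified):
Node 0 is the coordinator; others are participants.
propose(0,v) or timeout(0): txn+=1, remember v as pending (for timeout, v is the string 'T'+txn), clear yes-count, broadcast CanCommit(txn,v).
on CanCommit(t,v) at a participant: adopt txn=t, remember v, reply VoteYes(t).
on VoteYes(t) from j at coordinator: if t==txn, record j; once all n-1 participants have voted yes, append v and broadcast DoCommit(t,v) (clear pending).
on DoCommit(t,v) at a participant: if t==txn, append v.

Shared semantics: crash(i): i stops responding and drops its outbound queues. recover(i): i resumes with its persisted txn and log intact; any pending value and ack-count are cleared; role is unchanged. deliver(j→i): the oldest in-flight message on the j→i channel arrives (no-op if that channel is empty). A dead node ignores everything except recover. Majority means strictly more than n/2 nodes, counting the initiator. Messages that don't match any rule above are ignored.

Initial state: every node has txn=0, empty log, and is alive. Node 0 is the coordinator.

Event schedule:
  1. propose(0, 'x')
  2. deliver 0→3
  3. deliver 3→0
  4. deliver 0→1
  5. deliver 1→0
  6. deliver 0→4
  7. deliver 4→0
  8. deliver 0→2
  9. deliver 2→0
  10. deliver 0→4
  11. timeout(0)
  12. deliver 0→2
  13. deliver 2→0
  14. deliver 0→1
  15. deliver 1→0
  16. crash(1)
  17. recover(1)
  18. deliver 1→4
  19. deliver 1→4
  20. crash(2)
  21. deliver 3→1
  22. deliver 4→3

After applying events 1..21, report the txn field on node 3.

step 1 propose(0,'x'): 0={coor,t=1,log=-}
step 2 deliver 0→3: 3={part,t=1,log=-}
step 3 deliver 3→0: —
step 4 deliver 0→1: 1={part,t=1,log=-}
step 5 deliver 1→0: —
step 6 deliver 0→4: 4={part,t=1,log=-}
step 7 deliver 4→0: —
step 8 deliver 0→2: 2={part,t=1,log=-}
step 9 deliver 2→0: 0={coor,t=1,log=x}
step 10 deliver 0→4: 4={part,t=1,log=x}
step 11 timeout(0): 0={coor,t=2,log=x}
step 12 deliver 0→2: 2={part,t=1,log=x}
step 13 deliver 2→0: —
step 14 deliver 0→1: 1={part,t=1,log=x}
step 15 deliver 1→0: —
step 16 crash(1): 1={✗part,t=1,log=x}
step 17 recover(1): 1={part,t=1,log=x}
step 18 deliver 1→4: —
step 19 deliver 1→4: —
step 20 crash(2): 2={✗part,t=1,log=x}
step 21 deliver 3→1: —

1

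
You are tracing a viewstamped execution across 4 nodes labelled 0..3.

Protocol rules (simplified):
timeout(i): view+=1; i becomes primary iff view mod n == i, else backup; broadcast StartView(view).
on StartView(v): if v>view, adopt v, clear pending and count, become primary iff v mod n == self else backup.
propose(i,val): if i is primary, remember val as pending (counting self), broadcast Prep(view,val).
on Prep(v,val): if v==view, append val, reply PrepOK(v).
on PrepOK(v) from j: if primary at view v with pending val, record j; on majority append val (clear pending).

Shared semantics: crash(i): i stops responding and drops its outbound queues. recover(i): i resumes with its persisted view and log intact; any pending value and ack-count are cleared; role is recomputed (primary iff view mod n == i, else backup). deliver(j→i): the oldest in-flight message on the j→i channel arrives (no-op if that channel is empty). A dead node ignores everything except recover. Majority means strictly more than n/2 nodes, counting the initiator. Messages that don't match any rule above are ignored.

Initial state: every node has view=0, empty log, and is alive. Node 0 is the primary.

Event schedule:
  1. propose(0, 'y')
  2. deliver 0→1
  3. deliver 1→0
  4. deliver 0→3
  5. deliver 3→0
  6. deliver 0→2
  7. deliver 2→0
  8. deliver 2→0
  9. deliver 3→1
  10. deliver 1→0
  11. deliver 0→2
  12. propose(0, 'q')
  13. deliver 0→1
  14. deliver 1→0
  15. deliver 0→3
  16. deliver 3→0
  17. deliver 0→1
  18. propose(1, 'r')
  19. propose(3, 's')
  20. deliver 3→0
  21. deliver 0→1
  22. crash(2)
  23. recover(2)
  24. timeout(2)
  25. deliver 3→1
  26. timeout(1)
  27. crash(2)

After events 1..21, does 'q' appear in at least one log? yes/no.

[1] propose(0,'y') → ∅
[2] deliver 0→1 → N1(back v0 [y])
[3] deliver 1→0 → ∅
[4] deliver 0→3 → N3(back v0 [y])
[5] deliver 3→0 → N0(prim v0 [y])
[6] deliver 0→2 → N2(back v0 [y])
[7] deliver 2→0 → ∅
[8] deliver 2→0 → ∅
[9] deliver 3→1 → ∅
[10] deliver 1→0 → ∅
[11] deliver 0→2 → ∅
[12] propose(0,'q') → ∅
[13] deliver 0→1 → N1(back v0 [y,q])
[14] deliver 1→0 → ∅
[15] deliver 0→3 → N3(back v0 [y,q])
[16] deliver 3→0 → N0(prim v0 [y,q])
[17] deliver 0→1 → ∅
[18] propose(1,'r') → ∅
[19] propose(3,'s') → ∅
[20] deliver 3→0 → ∅
[21] deliver 0→1 → ∅

yes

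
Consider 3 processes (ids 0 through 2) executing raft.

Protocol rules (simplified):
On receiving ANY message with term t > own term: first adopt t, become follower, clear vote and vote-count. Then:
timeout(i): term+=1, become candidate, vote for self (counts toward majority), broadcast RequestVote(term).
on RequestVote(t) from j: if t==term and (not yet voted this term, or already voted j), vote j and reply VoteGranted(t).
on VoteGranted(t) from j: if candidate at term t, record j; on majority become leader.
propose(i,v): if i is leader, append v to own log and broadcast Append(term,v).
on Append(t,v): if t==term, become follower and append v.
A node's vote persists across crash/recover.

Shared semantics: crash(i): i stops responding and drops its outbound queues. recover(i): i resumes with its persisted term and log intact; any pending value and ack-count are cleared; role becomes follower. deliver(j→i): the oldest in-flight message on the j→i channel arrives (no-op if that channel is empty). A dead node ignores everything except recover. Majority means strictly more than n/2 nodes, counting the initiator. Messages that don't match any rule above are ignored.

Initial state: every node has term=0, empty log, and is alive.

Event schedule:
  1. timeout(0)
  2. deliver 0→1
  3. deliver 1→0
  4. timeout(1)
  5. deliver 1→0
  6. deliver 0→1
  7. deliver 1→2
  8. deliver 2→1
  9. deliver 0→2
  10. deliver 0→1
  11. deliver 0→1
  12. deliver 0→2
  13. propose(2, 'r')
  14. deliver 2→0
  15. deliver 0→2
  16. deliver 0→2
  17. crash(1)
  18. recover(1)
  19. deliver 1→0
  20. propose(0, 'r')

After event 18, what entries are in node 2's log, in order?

empty

e1 timeout(0): 0[cand,t=1,-]
e2 deliver 0→1: 1[foll,t=1,-]
e3 deliver 1→0: 0[lead,t=1,-]
e4 timeout(1): 1[cand,t=2,-]
e5 deliver 1→0: 0[foll,t=2,-]
e6 deliver 0→1: 1[lead,t=2,-]
e7 deliver 1→2: 2[foll,t=2,-]
e8 deliver 2→1: ·
e9 deliver 0→2: ·
e10 deliver 0→1: ·
e11 deliver 0→1: ·
e12 deliver 0→2: ·
e13 propose(2,'r'): ·
e14 deliver 2→0: ·
e15 deliver 0→2: ·
e16 deliver 0→2: ·
e17 crash(1): 1[✗lead,t=2,-]
e18 recover(1): 1[foll,t=2,-]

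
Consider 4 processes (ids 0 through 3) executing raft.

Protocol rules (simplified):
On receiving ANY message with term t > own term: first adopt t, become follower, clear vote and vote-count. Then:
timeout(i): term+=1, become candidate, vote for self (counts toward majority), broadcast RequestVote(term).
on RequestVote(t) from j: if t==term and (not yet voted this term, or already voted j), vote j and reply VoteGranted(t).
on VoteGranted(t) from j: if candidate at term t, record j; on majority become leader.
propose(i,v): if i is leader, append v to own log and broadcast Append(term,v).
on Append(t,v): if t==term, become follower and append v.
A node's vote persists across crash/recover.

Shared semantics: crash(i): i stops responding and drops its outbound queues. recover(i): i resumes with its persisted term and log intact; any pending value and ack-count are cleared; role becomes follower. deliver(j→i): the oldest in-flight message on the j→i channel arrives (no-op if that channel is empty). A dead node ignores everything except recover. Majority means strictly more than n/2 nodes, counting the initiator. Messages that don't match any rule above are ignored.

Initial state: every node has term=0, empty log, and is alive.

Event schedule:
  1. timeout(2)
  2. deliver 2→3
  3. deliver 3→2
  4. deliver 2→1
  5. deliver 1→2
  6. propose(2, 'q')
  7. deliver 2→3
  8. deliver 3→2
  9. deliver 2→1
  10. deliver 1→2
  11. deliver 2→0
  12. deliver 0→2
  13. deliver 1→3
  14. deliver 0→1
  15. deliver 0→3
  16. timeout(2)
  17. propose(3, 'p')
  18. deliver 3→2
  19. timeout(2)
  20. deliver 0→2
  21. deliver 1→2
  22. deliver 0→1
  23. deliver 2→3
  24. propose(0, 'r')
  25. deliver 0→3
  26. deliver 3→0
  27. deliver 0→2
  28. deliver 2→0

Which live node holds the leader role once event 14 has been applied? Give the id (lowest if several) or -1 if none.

2

step 1 timeout(2): 2={cand,t=1,log=-}
step 2 deliver 2→3: 3={foll,t=1,log=-}
step 3 deliver 3→2: —
step 4 deliver 2→1: 1={foll,t=1,log=-}
step 5 deliver 1→2: 2={lead,t=1,log=-}
step 6 propose(2,'q'): 2={lead,t=1,log=q}
step 7 deliver 2→3: 3={foll,t=1,log=q}
step 8 deliver 3→2: —
step 9 deliver 2→1: 1={foll,t=1,log=q}
step 10 deliver 1→2: —
step 11 deliver 2→0: 0={foll,t=1,log=-}
step 12 deliver 0→2: —
step 13 deliver 1→3: —
step 14 deliver 0→1: —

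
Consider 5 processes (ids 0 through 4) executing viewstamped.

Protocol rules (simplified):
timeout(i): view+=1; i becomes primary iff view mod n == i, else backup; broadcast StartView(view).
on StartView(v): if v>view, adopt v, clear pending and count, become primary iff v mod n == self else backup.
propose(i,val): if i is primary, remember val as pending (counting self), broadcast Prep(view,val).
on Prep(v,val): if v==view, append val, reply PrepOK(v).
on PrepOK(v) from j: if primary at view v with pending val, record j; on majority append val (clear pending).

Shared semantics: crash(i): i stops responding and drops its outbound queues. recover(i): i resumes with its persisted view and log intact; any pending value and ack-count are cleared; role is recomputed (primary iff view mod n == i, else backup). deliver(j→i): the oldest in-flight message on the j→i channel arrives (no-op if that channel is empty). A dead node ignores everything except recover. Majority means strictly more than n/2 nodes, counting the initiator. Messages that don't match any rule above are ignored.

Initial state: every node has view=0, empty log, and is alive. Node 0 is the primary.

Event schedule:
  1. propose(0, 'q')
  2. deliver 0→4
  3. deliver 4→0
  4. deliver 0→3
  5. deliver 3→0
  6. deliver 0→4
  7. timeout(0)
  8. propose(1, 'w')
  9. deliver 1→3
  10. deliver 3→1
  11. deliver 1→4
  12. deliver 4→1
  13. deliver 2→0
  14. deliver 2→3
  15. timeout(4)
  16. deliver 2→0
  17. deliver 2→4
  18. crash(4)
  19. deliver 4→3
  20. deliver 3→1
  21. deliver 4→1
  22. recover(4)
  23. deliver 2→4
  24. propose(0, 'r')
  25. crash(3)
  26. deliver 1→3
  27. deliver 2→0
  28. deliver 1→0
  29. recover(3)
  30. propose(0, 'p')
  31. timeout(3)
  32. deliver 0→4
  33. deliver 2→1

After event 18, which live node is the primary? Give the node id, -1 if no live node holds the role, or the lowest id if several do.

step 1 propose(0,'q'): —
step 2 deliver 0→4: 4={back,v=0,log=q}
step 3 deliver 4→0: —
step 4 deliver 0→3: 3={back,v=0,log=q}
step 5 deliver 3→0: 0={prim,v=0,log=q}
step 6 deliver 0→4: —
step 7 timeout(0): 0={back,v=1,log=q}
step 8 propose(1,'w'): —
step 9 deliver 1→3: —
step 10 deliver 3→1: —
step 11 deliver 1→4: —
step 12 deliver 4→1: —
step 13 deliver 2→0: —
step 14 deliver 2→3: —
step 15 timeout(4): 4={back,v=1,log=q}
step 16 deliver 2→0: —
step 17 deliver 2→4: —
step 18 crash(4): 4={✗back,v=1,log=q}

-1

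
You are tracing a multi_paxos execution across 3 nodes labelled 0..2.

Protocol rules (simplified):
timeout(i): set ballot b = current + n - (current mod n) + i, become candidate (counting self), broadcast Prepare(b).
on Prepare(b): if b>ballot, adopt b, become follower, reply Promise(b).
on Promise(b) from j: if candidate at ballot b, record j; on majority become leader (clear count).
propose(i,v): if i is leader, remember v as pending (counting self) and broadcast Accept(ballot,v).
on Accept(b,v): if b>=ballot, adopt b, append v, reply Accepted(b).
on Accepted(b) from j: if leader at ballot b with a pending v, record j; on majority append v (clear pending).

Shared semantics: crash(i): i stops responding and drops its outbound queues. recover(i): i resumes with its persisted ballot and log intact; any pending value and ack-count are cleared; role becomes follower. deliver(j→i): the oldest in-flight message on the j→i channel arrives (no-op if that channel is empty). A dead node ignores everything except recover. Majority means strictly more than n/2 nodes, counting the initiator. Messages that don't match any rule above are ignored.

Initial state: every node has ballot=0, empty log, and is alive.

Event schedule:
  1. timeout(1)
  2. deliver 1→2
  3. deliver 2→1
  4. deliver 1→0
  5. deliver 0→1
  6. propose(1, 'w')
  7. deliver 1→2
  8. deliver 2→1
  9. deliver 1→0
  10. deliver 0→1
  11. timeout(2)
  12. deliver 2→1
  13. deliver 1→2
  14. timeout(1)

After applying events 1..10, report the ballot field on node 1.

e1 timeout(1): 1[cand,b=4,-]
e2 deliver 1→2: 2[foll,b=4,-]
e3 deliver 2→1: 1[lead,b=4,-]
e4 deliver 1→0: 0[foll,b=4,-]
e5 deliver 0→1: ·
e6 propose(1,'w'): ·
e7 deliver 1→2: 2[foll,b=4,w]
e8 deliver 2→1: 1[lead,b=4,w]
e9 deliver 1→0: 0[foll,b=4,w]
e10 deliver 0→1: ·

4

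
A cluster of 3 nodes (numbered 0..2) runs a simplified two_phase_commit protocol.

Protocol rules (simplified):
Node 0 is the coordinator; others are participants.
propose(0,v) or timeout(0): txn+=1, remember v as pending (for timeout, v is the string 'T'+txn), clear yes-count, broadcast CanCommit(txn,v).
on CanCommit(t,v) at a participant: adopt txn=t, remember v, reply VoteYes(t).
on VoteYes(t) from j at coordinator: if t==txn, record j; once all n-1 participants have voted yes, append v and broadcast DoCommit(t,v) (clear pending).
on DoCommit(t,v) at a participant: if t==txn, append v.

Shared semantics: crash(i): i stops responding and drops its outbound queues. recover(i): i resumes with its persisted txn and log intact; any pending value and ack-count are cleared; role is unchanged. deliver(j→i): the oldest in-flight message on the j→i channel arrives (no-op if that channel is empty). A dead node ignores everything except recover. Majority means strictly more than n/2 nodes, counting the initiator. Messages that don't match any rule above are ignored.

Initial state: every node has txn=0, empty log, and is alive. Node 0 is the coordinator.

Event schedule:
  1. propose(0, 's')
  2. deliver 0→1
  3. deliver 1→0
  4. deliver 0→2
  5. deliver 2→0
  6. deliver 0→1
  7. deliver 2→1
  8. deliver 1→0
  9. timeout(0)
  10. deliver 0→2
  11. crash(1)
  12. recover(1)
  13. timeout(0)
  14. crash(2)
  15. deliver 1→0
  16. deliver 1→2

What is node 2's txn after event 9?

1. propose(0,'s'):  <0:coor t1 ->
2. deliver 0→1:  <1:part t1 ->
3. deliver 1→0:  nop
4. deliver 0→2:  <2:part t1 ->
5. deliver 2→0:  <0:coor t1 s>
6. deliver 0→1:  <1:part t1 s>
7. deliver 2→1:  nop
8. deliver 1→0:  nop
9. timeout(0):  <0:coor t2 s>

1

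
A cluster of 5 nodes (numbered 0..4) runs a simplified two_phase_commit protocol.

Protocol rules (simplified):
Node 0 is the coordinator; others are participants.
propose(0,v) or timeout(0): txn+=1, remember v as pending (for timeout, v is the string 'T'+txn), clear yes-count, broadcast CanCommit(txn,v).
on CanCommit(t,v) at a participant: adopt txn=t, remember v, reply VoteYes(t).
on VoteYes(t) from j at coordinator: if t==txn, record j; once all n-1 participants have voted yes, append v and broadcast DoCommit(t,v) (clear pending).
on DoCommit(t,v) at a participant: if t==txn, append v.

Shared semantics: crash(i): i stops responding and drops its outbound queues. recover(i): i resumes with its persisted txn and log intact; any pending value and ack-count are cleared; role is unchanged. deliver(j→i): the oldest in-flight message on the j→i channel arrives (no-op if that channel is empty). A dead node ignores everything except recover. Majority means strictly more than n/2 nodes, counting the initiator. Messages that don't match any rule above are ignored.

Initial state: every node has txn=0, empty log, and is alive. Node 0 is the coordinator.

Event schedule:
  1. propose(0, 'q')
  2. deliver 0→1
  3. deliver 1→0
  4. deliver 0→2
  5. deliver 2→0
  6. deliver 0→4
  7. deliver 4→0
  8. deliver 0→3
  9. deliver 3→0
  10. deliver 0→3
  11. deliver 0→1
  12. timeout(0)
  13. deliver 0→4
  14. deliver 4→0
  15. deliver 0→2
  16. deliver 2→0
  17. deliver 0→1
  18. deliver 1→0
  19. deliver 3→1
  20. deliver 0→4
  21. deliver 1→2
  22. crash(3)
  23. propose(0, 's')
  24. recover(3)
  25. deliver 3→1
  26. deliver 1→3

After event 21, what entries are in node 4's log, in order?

q

after 1 — propose(0,'q'): n0:coor/t1/[-]
after 2 — deliver 0→1: n1:part/t1/[-]
after 3 — deliver 1→0: ·
after 4 — deliver 0→2: n2:part/t1/[-]
after 5 — deliver 2→0: ·
after 6 — deliver 0→4: n4:part/t1/[-]
after 7 — deliver 4→0: ·
after 8 — deliver 0→3: n3:part/t1/[-]
after 9 — deliver 3→0: n0:coor/t1/[q]
after 10 — deliver 0→3: n3:part/t1/[q]
after 11 — deliver 0→1: n1:part/t1/[q]
after 12 — timeout(0): n0:coor/t2/[q]
after 13 — deliver 0→4: n4:part/t1/[q]
after 14 — deliver 4→0: ·
after 15 — deliver 0→2: n2:part/t1/[q]
after 16 — deliver 2→0: ·
after 17 — deliver 0→1: n1:part/t2/[q]
after 18 — deliver 1→0: ·
after 19 — deliver 3→1: ·
after 20 — deliver 0→4: n4:part/t2/[q]
after 21 — deliver 1→2: ·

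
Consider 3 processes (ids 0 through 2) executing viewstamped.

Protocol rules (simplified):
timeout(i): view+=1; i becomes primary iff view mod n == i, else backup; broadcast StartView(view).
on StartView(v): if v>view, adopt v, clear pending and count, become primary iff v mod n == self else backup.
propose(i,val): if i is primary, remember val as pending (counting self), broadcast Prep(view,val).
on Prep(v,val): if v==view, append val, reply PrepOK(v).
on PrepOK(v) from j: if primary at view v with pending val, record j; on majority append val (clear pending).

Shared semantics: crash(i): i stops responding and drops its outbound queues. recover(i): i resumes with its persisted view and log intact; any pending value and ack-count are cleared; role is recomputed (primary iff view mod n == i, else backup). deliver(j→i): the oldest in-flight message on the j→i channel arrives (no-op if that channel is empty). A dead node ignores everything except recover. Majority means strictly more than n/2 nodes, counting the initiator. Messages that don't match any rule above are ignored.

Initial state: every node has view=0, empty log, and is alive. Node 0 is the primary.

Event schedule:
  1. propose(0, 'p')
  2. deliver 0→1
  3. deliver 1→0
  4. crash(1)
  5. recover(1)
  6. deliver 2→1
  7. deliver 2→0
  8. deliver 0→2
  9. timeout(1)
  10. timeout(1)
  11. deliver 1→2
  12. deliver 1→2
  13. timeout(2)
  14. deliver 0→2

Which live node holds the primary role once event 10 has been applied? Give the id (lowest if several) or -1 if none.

step 1 propose(0,'p'): —
step 2 deliver 0→1: 1={back,v=0,log=p}
step 3 deliver 1→0: 0={prim,v=0,log=p}
step 4 crash(1): 1={✗back,v=0,log=p}
step 5 recover(1): 1={back,v=0,log=p}
step 6 deliver 2→1: —
step 7 deliver 2→0: —
step 8 deliver 0→2: 2={back,v=0,log=p}
step 9 timeout(1): 1={prim,v=1,log=p}
step 10 timeout(1): 1={back,v=2,log=p}

0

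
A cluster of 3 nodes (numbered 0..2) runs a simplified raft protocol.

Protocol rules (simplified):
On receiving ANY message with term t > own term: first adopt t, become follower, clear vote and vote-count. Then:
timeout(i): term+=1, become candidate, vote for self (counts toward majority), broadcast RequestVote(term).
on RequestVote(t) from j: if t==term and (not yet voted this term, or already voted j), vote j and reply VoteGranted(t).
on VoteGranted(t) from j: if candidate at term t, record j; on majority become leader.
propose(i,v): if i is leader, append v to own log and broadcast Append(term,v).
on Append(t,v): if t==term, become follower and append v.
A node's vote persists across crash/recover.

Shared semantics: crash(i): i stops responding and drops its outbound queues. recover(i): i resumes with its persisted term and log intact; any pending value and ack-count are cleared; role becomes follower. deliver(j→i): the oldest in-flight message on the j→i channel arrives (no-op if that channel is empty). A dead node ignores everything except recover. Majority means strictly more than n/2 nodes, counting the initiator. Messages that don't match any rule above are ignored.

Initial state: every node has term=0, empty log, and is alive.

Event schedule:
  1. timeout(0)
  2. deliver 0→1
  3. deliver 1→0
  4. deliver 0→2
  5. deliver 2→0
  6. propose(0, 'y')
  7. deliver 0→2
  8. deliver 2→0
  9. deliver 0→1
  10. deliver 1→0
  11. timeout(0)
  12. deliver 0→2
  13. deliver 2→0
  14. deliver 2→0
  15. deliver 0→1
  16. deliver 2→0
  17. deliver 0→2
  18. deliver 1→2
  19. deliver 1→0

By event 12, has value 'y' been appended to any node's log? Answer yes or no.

step 1 timeout(0): 0={cand,t=1,log=-}
step 2 deliver 0→1: 1={foll,t=1,log=-}
step 3 deliver 1→0: 0={lead,t=1,log=-}
step 4 deliver 0→2: 2={foll,t=1,log=-}
step 5 deliver 2→0: —
step 6 propose(0,'y'): 0={lead,t=1,log=y}
step 7 deliver 0→2: 2={foll,t=1,log=y}
step 8 deliver 2→0: —
step 9 deliver 0→1: 1={foll,t=1,log=y}
step 10 deliver 1→0: —
step 11 timeout(0): 0={cand,t=2,log=y}
step 12 deliver 0→2: 2={foll,t=2,log=y}

yes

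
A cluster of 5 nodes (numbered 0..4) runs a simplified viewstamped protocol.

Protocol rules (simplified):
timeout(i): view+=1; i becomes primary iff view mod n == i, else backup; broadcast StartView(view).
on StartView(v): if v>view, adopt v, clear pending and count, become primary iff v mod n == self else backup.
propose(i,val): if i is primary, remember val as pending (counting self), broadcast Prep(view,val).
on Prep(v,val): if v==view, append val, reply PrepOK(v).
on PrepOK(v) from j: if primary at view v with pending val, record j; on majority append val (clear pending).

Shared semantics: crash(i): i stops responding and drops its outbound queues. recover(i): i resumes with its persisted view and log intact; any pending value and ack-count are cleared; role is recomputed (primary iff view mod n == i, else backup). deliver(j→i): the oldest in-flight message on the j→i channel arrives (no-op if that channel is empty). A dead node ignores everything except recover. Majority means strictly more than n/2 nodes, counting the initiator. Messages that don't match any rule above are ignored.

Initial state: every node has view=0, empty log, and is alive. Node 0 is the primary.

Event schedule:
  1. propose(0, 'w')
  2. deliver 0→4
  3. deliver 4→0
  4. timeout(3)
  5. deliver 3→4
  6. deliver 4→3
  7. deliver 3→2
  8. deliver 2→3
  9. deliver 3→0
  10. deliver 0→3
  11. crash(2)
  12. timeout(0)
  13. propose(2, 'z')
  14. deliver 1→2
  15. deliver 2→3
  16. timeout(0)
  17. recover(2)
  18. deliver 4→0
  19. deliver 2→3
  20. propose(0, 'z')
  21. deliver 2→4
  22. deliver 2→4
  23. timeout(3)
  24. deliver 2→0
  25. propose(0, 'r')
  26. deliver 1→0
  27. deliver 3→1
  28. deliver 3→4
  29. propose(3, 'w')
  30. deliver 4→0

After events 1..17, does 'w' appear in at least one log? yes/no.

step 1 propose(0,'w'): —
step 2 deliver 0→4: 4={back,v=0,log=w}
step 3 deliver 4→0: —
step 4 timeout(3): 3={back,v=1,log=-}
step 5 deliver 3→4: 4={back,v=1,log=w}
step 6 deliver 4→3: —
step 7 deliver 3→2: 2={back,v=1,log=-}
step 8 deliver 2→3: —
step 9 deliver 3→0: 0={back,v=1,log=-}
step 10 deliver 0→3: —
step 11 crash(2): 2={✗back,v=1,log=-}
step 12 timeout(0): 0={back,v=2,log=-}
step 13 propose(2,'z'): —
step 14 deliver 1→2: —
step 15 deliver 2→3: —
step 16 timeout(0): 0={back,v=3,log=-}
step 17 recover(2): 2={back,v=1,log=-}

yes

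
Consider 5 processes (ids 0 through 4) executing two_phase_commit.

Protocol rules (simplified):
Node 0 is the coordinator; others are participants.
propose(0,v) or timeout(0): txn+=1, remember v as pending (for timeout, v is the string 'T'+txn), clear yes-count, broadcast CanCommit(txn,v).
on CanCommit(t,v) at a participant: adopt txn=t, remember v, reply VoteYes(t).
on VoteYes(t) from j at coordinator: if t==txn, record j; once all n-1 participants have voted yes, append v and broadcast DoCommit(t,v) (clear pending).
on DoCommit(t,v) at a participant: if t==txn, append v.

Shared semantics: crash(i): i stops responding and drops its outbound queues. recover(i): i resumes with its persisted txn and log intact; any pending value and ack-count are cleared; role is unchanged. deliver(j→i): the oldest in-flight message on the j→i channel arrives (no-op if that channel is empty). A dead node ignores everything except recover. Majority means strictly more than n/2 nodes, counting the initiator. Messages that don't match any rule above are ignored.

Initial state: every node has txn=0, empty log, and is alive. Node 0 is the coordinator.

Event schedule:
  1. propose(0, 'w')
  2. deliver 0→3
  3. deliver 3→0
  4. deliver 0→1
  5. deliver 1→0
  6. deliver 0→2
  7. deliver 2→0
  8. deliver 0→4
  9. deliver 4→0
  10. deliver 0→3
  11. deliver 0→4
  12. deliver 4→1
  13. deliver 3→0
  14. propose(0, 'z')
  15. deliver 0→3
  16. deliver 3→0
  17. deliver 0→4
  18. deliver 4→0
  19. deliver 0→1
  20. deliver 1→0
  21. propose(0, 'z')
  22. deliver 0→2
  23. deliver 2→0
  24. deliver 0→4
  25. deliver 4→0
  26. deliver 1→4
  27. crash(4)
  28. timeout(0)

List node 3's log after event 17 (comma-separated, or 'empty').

w

step 1 propose(0,'w'): 0={coor,t=1,log=-}
step 2 deliver 0→3: 3={part,t=1,log=-}
step 3 deliver 3→0: —
step 4 deliver 0→1: 1={part,t=1,log=-}
step 5 deliver 1→0: —
step 6 deliver 0→2: 2={part,t=1,log=-}
step 7 deliver 2→0: —
step 8 deliver 0→4: 4={part,t=1,log=-}
step 9 deliver 4→0: 0={coor,t=1,log=w}
step 10 deliver 0→3: 3={part,t=1,log=w}
step 11 deliver 0→4: 4={part,t=1,log=w}
step 12 deliver 4→1: —
step 13 deliver 3→0: —
step 14 propose(0,'z'): 0={coor,t=2,log=w}
step 15 deliver 0→3: 3={part,t=2,log=w}
step 16 deliver 3→0: —
step 17 deliver 0→4: 4={part,t=2,log=w}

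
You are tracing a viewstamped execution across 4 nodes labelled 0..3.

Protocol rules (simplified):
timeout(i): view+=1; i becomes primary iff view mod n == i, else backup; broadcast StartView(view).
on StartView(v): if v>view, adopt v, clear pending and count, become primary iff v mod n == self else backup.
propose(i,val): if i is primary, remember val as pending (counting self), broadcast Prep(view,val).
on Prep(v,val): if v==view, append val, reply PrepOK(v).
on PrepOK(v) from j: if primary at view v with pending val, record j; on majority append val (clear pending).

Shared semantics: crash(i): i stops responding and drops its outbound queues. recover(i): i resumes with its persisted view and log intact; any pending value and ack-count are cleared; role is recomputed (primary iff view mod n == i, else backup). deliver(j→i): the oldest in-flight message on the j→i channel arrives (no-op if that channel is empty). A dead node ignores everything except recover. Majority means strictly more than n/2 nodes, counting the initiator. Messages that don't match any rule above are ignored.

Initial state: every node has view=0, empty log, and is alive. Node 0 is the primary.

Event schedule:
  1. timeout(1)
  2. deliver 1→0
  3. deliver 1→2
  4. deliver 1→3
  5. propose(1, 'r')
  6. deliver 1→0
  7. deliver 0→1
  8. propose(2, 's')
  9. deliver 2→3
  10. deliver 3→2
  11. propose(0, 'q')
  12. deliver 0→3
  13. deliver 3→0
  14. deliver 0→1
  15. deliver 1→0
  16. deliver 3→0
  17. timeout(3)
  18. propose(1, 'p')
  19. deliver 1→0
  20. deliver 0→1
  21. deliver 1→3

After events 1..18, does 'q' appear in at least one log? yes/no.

after 1 — timeout(1): n1:prim/v1/[-]
after 2 — deliver 1→0: n0:back/v1/[-]
after 3 — deliver 1→2: n2:back/v1/[-]
after 4 — deliver 1→3: n3:back/v1/[-]
after 5 — propose(1,'r'): ·
after 6 — deliver 1→0: n0:back/v1/[r]
after 7 — deliver 0→1: ·
after 8 — propose(2,'s'): ·
after 9 — deliver 2→3: ·
after 10 — deliver 3→2: ·
after 11 — propose(0,'q'): ·
after 12 — deliver 0→3: ·
after 13 — deliver 3→0: ·
after 14 — deliver 0→1: ·
after 15 — deliver 1→0: ·
after 16 — deliver 3→0: ·
after 17 — timeout(3): n3:back/v2/[-]
after 18 — propose(1,'p'): ·

no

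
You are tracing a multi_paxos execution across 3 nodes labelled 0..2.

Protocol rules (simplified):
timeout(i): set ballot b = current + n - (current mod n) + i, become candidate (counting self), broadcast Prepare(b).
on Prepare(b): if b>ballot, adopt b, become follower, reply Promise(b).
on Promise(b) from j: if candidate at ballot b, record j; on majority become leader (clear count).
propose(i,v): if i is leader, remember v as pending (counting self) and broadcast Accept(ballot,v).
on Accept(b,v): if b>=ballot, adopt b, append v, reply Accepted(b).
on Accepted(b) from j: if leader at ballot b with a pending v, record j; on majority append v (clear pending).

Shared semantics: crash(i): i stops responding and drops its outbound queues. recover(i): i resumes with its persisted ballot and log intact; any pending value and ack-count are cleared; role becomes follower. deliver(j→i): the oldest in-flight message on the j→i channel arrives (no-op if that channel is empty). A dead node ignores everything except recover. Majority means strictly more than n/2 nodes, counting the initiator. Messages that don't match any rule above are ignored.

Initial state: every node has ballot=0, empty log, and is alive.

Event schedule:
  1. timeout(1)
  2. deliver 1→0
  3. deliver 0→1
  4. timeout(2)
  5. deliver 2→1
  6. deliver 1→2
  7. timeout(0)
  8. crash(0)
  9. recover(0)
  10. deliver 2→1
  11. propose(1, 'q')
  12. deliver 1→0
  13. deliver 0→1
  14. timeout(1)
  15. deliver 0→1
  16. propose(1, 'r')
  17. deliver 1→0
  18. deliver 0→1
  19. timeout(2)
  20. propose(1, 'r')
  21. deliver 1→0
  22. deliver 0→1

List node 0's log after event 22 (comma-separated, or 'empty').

r

e1 timeout(1): 1[cand,b=4,-]
e2 deliver 1→0: 0[foll,b=4,-]
e3 deliver 0→1: 1[lead,b=4,-]
e4 timeout(2): 2[cand,b=5,-]
e5 deliver 2→1: 1[foll,b=5,-]
e6 deliver 1→2: ·
e7 timeout(0): 0[cand,b=6,-]
e8 crash(0): 0[✗cand,b=6,-]
e9 recover(0): 0[foll,b=6,-]
e10 deliver 2→1: ·
e11 propose(1,'q'): ·
e12 deliver 1→0: ·
e13 deliver 0→1: ·
e14 timeout(1): 1[cand,b=7,-]
e15 deliver 0→1: ·
e16 propose(1,'r'): ·
e17 deliver 1→0: 0[foll,b=7,-]
e18 deliver 0→1: 1[lead,b=7,-]
e19 timeout(2): 2[cand,b=8,-]
e20 propose(1,'r'): ·
e21 deliver 1→0: 0[foll,b=7,r]
e22 deliver 0→1: 1[lead,b=7,r]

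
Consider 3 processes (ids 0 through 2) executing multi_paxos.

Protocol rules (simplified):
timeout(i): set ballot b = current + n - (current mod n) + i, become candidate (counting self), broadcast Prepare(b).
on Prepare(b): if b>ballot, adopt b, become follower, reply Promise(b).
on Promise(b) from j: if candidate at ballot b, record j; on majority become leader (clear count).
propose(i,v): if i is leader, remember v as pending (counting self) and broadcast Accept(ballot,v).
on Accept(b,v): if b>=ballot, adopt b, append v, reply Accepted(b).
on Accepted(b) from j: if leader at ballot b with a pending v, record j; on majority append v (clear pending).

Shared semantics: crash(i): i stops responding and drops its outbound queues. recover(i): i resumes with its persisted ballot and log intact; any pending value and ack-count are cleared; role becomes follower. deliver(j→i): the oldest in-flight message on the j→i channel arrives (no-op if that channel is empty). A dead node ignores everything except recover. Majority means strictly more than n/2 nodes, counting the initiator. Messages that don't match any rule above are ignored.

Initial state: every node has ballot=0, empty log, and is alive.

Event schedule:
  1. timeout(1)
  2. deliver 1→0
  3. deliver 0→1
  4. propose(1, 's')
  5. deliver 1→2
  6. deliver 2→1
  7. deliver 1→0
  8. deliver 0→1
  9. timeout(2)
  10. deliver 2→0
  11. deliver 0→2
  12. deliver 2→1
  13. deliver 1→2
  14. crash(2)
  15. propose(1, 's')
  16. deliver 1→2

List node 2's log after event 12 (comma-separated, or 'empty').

empty

after 1 — timeout(1): n1:cand/b4/[-]
after 2 — deliver 1→0: n0:foll/b4/[-]
after 3 — deliver 0→1: n1:lead/b4/[-]
after 4 — propose(1,'s'): ·
after 5 — deliver 1→2: n2:foll/b4/[-]
after 6 — deliver 2→1: ·
after 7 — deliver 1→0: n0:foll/b4/[s]
after 8 — deliver 0→1: n1:lead/b4/[s]
after 9 — timeout(2): n2:cand/b8/[-]
after 10 — deliver 2→0: n0:foll/b8/[s]
after 11 — deliver 0→2: n2:lead/b8/[-]
after 12 — deliver 2→1: n1:foll/b8/[s]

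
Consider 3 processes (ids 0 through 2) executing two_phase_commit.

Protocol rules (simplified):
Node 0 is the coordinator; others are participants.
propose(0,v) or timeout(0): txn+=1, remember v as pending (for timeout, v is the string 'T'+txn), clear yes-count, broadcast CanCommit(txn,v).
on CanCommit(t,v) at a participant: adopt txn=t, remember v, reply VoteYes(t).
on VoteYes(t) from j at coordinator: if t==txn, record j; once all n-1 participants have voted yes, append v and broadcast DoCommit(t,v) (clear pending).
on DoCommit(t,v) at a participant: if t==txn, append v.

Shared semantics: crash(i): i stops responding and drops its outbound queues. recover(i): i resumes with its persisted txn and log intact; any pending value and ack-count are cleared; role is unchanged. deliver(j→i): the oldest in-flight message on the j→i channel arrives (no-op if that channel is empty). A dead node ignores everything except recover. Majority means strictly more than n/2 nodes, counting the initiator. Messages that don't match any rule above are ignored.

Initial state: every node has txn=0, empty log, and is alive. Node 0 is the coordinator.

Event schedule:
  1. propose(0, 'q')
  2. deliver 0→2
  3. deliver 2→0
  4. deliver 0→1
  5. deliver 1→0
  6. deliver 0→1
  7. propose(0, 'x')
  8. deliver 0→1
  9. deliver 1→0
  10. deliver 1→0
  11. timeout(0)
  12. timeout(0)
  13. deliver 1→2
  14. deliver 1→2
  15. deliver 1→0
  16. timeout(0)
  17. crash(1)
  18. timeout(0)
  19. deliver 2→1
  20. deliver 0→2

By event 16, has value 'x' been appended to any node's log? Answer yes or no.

1. propose(0,'q'):  <0:coor t1 ->
2. deliver 0→2:  <2:part t1 ->
3. deliver 2→0:  nop
4. deliver 0→1:  <1:part t1 ->
5. deliver 1→0:  <0:coor t1 q>
6. deliver 0→1:  <1:part t1 q>
7. propose(0,'x'):  <0:coor t2 q>
8. deliver 0→1:  <1:part t2 q>
9. deliver 1→0:  nop
10. deliver 1→0:  nop
11. timeout(0):  <0:coor t3 q>
12. timeout(0):  <0:coor t4 q>
13. deliver 1→2:  nop
14. deliver 1→2:  nop
15. deliver 1→0:  nop
16. timeout(0):  <0:coor t5 q>

no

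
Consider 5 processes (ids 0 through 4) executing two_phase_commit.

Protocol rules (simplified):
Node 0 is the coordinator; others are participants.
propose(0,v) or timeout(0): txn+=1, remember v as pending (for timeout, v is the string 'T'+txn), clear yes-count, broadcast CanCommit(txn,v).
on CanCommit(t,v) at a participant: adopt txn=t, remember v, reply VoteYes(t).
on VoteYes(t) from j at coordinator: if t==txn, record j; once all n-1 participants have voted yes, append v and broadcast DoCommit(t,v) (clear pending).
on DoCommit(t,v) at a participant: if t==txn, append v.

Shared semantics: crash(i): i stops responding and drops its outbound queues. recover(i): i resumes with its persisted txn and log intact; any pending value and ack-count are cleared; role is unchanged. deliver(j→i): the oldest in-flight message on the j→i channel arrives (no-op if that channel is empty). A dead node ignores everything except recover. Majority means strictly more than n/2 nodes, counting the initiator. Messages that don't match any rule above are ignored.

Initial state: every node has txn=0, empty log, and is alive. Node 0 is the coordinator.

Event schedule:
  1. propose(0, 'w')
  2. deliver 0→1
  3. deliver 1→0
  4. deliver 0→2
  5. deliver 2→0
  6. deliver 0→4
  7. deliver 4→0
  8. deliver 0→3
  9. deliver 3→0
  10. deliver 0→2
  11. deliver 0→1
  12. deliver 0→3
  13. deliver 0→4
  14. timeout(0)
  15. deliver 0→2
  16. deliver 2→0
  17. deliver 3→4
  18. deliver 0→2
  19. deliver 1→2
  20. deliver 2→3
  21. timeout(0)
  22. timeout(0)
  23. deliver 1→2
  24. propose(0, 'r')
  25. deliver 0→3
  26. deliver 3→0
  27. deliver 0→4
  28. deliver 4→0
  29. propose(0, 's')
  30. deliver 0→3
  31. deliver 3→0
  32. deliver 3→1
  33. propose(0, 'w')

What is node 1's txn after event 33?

step 1 propose(0,'w'): 0={coor,t=1,log=-}
step 2 deliver 0→1: 1={part,t=1,log=-}
step 3 deliver 1→0: —
step 4 deliver 0→2: 2={part,t=1,log=-}
step 5 deliver 2→0: —
step 6 deliver 0→4: 4={part,t=1,log=-}
step 7 deliver 4→0: —
step 8 deliver 0→3: 3={part,t=1,log=-}
step 9 deliver 3→0: 0={coor,t=1,log=w}
step 10 deliver 0→2: 2={part,t=1,log=w}
step 11 deliver 0→1: 1={part,t=1,log=w}
step 12 deliver 0→3: 3={part,t=1,log=w}
step 13 deliver 0→4: 4={part,t=1,log=w}
step 14 timeout(0): 0={coor,t=2,log=w}
step 15 deliver 0→2: 2={part,t=2,log=w}
step 16 deliver 2→0: —
step 17 deliver 3→4: —
step 18 deliver 0→2: —
step 19 deliver 1→2: —
step 20 deliver 2→3: —
step 21 timeout(0): 0={coor,t=3,log=w}
step 22 timeout(0): 0={coor,t=4,log=w}
step 23 deliver 1→2: —
step 24 propose(0,'r'): 0={coor,t=5,log=w}
step 25 deliver 0→3: 3={part,t=2,log=w}
step 26 deliver 3→0: —
step 27 deliver 0→4: 4={part,t=2,log=w}
step 28 deliver 4→0: —
step 29 propose(0,'s'): 0={coor,t=6,log=w}
step 30 deliver 0→3: 3={part,t=3,log=w}
step 31 deliver 3→0: —
step 32 deliver 3→1: —
step 33 propose(0,'w'): 0={coor,t=7,log=w}

1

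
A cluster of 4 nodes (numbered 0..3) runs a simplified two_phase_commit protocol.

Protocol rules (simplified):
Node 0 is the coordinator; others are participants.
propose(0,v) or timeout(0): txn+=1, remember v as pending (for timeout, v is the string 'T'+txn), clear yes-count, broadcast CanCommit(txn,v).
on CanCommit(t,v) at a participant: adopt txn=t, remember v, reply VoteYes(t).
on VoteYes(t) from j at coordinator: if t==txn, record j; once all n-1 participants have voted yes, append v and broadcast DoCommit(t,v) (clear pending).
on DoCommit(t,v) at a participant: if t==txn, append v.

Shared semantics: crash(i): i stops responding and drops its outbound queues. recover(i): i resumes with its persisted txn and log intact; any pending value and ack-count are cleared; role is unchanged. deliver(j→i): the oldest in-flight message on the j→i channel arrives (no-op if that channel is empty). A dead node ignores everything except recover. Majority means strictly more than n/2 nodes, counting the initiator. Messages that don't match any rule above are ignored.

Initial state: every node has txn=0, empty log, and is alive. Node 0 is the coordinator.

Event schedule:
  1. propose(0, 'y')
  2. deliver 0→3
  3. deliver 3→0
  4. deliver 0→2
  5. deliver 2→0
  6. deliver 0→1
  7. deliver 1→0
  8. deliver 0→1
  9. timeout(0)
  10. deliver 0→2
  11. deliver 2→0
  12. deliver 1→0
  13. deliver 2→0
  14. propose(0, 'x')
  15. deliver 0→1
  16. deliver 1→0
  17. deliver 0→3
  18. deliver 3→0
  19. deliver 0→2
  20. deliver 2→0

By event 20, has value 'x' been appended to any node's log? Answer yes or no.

e1 propose(0,'y'): 0[coor,t=1,-]
e2 deliver 0→3: 3[part,t=1,-]
e3 deliver 3→0: ·
e4 deliver 0→2: 2[part,t=1,-]
e5 deliver 2→0: ·
e6 deliver 0→1: 1[part,t=1,-]
e7 deliver 1→0: 0[coor,t=1,y]
e8 deliver 0→1: 1[part,t=1,y]
e9 timeout(0): 0[coor,t=2,y]
e10 deliver 0→2: 2[part,t=1,y]
e11 deliver 2→0: ·
e12 deliver 1→0: ·
e13 deliver 2→0: ·
e14 propose(0,'x'): 0[coor,t=3,y]
e15 deliver 0→1: 1[part,t=2,y]
e16 deliver 1→0: ·
e17 deliver 0→3: 3[part,t=1,y]
e18 deliver 3→0: ·
e19 deliver 0→2: 2[part,t=2,y]
e20 deliver 2→0: ·

no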